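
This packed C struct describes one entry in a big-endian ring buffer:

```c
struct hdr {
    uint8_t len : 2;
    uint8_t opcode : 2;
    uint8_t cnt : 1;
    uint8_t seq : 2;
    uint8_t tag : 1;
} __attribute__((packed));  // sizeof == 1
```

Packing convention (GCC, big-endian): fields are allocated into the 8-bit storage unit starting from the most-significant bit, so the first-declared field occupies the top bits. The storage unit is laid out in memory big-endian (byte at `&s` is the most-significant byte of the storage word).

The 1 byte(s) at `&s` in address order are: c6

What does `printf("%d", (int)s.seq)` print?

[0]=0xc6 (big-endian) → word 0xc6
len:2 @ bit 6 → (0xc6>>6)&0x3 = 0x3
opcode:2 @ bit 4 → (0xc6>>4)&0x3 = 0x0
cnt:1 @ bit 3 → (0xc6>>3)&0x1 = 0x0
seq:2 @ bit 1 → (0xc6>>1)&0x3 = 0x3  ←
tag:1 @ bit 0 → (0xc6>>0)&0x1 = 0x0

3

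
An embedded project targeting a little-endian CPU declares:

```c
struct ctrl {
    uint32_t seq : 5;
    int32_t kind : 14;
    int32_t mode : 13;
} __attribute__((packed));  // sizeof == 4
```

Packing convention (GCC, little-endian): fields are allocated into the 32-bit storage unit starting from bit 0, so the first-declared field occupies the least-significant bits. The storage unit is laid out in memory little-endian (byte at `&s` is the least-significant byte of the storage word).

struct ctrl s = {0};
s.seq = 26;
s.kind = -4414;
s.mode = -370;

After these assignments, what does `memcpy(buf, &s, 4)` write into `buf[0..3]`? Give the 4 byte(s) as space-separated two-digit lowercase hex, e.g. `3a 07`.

seq:5 = 26 → 0x1a << 0 → word 0x0000001a
kind:14 = -4414 → 0x2ec2 << 5 → word 0x0005d85a
mode:13 = -370 → 0x1e8e << 19 → word 0xf475d85a
word = 0xf475d85a → little-endian bytes:
  [0]=0x5a  [1]=0xd8  [2]=0x75  [3]=0xf4

5a d8 75 f4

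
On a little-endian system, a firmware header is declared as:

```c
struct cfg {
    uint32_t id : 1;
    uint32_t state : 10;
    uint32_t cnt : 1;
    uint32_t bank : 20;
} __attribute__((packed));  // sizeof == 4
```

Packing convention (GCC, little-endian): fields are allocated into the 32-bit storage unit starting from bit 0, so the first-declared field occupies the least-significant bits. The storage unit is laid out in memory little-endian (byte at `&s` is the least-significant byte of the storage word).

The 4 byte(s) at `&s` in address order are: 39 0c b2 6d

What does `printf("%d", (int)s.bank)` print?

[0]=0x39 [1]=0x0c [2]=0xb2 [3]=0x6d (little-endian) → word 0x6db20c39
id:1 @ bit 0 → (0x6db20c39>>0)&0x1 = 0x1
state:10 @ bit 1 → (0x6db20c39>>1)&0x3ff = 0x21c
cnt:1 @ bit 11 → (0x6db20c39>>11)&0x1 = 0x1
bank:20 @ bit 12 → (0x6db20c39>>12)&0xfffff = 0x6db20  ←

449312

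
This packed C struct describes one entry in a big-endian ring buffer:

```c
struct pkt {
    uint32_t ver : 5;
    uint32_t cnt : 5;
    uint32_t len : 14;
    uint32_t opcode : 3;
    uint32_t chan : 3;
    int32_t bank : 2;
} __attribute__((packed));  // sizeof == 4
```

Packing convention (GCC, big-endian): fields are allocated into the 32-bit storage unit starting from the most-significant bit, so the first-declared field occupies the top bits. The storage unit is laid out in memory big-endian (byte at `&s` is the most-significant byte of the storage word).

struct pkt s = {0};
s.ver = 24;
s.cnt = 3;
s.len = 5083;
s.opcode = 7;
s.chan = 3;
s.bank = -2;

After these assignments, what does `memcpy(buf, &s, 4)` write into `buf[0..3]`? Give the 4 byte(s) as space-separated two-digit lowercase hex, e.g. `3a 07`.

c0 d3 db ee

[27+:5] ver=24 & 0x1f = 0x18; word=0xc0000000
[22+:5] cnt=3 & 0x1f = 0x3; word=0xc0c00000
[8+:14] len=5083 & 0x3fff = 0x13db; word=0xc0d3db00
[5+:3] opcode=7 & 0x7 = 0x7; word=0xc0d3dbe0
[2+:3] chan=3 & 0x7 = 0x3; word=0xc0d3dbec
[0+:2] bank=-2 & 0x3 = 0x2; word=0xc0d3dbee
word = 0xc0d3dbee → big-endian bytes:
  [0]=0xc0  [1]=0xd3  [2]=0xdb  [3]=0xee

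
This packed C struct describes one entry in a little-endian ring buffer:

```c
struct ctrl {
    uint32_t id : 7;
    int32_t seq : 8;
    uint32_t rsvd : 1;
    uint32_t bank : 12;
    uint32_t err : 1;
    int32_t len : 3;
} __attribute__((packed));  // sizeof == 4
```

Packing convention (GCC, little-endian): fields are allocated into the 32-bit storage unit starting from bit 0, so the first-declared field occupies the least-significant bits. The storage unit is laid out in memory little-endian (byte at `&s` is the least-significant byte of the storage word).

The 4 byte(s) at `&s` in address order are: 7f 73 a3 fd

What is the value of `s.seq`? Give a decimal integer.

[0]=0x7f [1]=0x73 [2]=0xa3 [3]=0xfd (little-endian) → word 0xfda3737f
id [0+:7] = (word>>0) & 0x7f = 127
seq [7+:8] = (word>>7) & 0xff = 230  ←
rsvd [15+:1] = (word>>15) & 0x1 = 0
bank [16+:12] = (word>>16) & 0xfff = 3491
err [28+:1] = (word>>28) & 0x1 = 1
len [29+:3] = (word>>29) & 0x7 = 7
seq signed 8b, MSB=1: 230 - 256 = -26

-26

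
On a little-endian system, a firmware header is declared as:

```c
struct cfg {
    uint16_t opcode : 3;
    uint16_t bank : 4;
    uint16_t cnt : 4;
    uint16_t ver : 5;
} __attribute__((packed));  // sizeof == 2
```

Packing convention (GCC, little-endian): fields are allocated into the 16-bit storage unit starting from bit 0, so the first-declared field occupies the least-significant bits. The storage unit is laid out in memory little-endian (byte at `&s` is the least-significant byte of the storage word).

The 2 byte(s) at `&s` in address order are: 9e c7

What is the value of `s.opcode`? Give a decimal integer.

6

[0]=0x9e [1]=0xc7 (little-endian) → word 0xc79e
opcode [0+:3] = (word>>0) & 0x7 = 6  ←
bank [3+:4] = (word>>3) & 0xf = 3
cnt [7+:4] = (word>>7) & 0xf = 15
ver [11+:5] = (word>>11) & 0x1f = 24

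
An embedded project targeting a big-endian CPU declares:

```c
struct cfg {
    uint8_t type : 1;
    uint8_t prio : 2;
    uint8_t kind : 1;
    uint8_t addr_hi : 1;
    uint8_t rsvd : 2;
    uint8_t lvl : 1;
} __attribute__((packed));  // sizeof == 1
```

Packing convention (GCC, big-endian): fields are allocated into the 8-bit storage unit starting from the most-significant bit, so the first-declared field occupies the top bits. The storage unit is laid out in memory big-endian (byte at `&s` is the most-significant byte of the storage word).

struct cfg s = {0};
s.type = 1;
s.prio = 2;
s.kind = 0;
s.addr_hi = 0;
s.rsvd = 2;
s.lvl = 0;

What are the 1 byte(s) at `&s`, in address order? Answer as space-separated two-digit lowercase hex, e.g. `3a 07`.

type:1 = 1 → 0x1 << 7 → word 0x80
prio:2 = 2 → 0x2 << 5 → word 0xc0
kind:1 = 0 → 0x0 << 4 → word 0xc0
addr_hi:1 = 0 → 0x0 << 3 → word 0xc0
rsvd:2 = 2 → 0x2 << 1 → word 0xc4
lvl:1 = 0 → 0x0 << 0 → word 0xc4
word = 0xc4 → big-endian bytes:
  [0]=0xc4

c4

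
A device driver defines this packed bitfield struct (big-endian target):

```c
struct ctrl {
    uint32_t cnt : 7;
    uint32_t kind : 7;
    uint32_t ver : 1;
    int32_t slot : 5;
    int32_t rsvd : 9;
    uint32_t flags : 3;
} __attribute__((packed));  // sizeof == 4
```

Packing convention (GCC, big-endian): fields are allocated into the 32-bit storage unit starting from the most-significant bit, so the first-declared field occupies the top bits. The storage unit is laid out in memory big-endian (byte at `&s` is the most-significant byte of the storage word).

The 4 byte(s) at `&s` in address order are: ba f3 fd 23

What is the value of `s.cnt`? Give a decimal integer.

[0]=0xba [1]=0xf3 [2]=0xfd [3]=0x23 (big-endian) → word 0xbaf3fd23
cnt:7 @ bit 25 → (0xbaf3fd23>>25)&0x7f = 0x5d  ←
kind:7 @ bit 18 → (0xbaf3fd23>>18)&0x7f = 0x3c
ver:1 @ bit 17 → (0xbaf3fd23>>17)&0x1 = 0x1
slot:5 @ bit 12 → (0xbaf3fd23>>12)&0x1f = 0x1f
rsvd:9 @ bit 3 → (0xbaf3fd23>>3)&0x1ff = 0x1a4
flags:3 @ bit 0 → (0xbaf3fd23>>0)&0x7 = 0x3

93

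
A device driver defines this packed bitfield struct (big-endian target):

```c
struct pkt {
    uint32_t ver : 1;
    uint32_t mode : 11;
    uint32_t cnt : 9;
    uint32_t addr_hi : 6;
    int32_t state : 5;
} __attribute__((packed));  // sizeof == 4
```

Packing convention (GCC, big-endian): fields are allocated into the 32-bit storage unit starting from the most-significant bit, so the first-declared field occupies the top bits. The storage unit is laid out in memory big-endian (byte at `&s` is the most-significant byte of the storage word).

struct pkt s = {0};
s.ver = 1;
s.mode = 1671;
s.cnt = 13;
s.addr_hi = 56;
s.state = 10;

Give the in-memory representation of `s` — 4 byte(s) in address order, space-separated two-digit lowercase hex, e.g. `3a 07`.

e8 70 6f 0a

ver:1 = 1 → 0x1 << 31 → word 0x80000000
mode:11 = 1671 → 0x687 << 20 → word 0xe8700000
cnt:9 = 13 → 0xd << 11 → word 0xe8706800
addr_hi:6 = 56 → 0x38 << 5 → word 0xe8706f00
state:5 = 10 → 0xa << 0 → word 0xe8706f0a
word = 0xe8706f0a → big-endian bytes:
  [0]=0xe8  [1]=0x70  [2]=0x6f  [3]=0x0a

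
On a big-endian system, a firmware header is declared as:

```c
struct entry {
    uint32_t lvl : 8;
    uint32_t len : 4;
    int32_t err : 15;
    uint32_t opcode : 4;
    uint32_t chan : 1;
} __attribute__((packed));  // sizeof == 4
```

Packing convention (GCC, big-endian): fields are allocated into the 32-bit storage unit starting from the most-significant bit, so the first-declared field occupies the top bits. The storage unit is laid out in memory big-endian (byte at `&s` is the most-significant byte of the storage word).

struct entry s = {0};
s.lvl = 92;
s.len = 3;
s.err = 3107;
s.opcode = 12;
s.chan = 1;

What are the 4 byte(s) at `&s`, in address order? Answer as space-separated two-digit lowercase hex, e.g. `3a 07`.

lvl (8b) val=92 bits=0x5c at bit 24: 0x5c000000
len (4b) val=3 bits=0x3 at bit 20: 0x5c300000
err (15b) val=3107 bits=0xc23 at bit 5: 0x5c318460
opcode (4b) val=12 bits=0xc at bit 1: 0x5c318478
chan (1b) val=1 bits=0x1 at bit 0: 0x5c318479
word = 0x5c318479 → big-endian bytes:
  [0]=0x5c  [1]=0x31  [2]=0x84  [3]=0x79

5c 31 84 79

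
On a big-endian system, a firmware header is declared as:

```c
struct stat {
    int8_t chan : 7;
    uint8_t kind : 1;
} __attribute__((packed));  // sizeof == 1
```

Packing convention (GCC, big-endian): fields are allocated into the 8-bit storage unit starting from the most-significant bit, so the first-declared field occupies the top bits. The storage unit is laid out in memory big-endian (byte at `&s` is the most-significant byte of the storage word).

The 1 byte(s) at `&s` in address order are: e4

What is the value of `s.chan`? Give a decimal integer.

[0]=0xe4 (big-endian) → word 0xe4
chan [1+:7] = (word>>1) & 0x7f = 114  ←
kind [0+:1] = (word>>0) & 0x1 = 0
chan signed 7b, MSB=1: 114 - 128 = -14

-14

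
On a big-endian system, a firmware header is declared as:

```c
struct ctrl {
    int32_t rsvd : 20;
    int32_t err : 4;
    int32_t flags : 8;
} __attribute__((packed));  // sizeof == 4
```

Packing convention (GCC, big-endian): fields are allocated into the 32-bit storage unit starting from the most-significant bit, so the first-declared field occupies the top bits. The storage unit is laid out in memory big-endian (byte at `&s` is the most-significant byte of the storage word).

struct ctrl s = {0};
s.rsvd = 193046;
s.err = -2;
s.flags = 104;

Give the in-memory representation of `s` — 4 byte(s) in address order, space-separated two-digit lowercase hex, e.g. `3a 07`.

2f 21 6e 68

rsvd (20b) val=193046 bits=0x2f216 at bit 12: 0x2f216000
err (4b) val=-2 bits=0xe at bit 8: 0x2f216e00
flags (8b) val=104 bits=0x68 at bit 0: 0x2f216e68
word = 0x2f216e68 → big-endian bytes:
  [0]=0x2f  [1]=0x21  [2]=0x6e  [3]=0x68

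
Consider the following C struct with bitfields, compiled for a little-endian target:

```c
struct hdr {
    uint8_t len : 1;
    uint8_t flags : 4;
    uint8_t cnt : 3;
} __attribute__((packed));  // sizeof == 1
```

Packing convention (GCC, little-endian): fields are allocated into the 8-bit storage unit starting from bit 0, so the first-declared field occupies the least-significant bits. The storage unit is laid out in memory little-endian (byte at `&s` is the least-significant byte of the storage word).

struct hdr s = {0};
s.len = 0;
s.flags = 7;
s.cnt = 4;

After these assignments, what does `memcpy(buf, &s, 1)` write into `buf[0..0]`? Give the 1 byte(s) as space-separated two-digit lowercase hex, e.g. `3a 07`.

8e

len (1b) val=0 bits=0x0 at bit 0: 0x00
flags (4b) val=7 bits=0x7 at bit 1: 0x0e
cnt (3b) val=4 bits=0x4 at bit 5: 0x8e
word = 0x8e → little-endian bytes:
  [0]=0x8e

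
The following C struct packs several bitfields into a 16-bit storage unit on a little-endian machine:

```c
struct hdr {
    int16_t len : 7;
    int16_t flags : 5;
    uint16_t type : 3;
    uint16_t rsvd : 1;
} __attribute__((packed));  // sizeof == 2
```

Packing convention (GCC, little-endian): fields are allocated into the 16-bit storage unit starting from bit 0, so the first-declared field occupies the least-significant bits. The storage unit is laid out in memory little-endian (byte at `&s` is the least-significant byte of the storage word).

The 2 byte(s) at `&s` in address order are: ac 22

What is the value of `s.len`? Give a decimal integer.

44

[0]=0xac [1]=0x22 (little-endian) → word 0x22ac
len:7 @ bit 0 → (0x22ac>>0)&0x7f = 0x2c  ←
flags:5 @ bit 7 → (0x22ac>>7)&0x1f = 0x5
type:3 @ bit 12 → (0x22ac>>12)&0x7 = 0x2
rsvd:1 @ bit 15 → (0x22ac>>15)&0x1 = 0x0
len signed 7b, MSB=0: value = 44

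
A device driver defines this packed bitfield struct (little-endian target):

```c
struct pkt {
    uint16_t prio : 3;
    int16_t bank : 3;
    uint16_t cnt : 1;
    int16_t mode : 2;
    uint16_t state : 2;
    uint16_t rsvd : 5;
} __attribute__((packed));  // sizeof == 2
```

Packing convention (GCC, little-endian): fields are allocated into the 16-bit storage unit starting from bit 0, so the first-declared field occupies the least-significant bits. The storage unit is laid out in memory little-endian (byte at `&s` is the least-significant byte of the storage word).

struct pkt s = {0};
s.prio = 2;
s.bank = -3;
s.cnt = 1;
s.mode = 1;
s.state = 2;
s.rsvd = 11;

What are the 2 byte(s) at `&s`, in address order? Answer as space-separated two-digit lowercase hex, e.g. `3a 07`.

ea 5c

prio:3 = 2 → 0x2 << 0 → word 0x0002
bank:3 = -3 → 0x5 << 3 → word 0x002a
cnt:1 = 1 → 0x1 << 6 → word 0x006a
mode:2 = 1 → 0x1 << 7 → word 0x00ea
state:2 = 2 → 0x2 << 9 → word 0x04ea
rsvd:5 = 11 → 0xb << 11 → word 0x5cea
word = 0x5cea → little-endian bytes:
  [0]=0xea  [1]=0x5c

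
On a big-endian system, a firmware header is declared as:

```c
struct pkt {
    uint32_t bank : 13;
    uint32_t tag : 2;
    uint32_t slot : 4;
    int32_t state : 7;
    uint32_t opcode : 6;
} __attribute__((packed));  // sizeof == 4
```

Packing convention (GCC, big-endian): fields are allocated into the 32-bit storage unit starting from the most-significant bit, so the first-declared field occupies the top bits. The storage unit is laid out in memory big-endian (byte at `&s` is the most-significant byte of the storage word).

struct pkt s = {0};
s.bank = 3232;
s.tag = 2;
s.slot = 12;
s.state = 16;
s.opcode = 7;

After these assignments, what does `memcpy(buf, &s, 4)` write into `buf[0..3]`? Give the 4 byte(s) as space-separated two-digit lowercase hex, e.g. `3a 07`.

[19+:13] bank=3232 & 0x1fff = 0xca0; word=0x65000000
[17+:2] tag=2 & 0x3 = 0x2; word=0x65040000
[13+:4] slot=12 & 0xf = 0xc; word=0x65058000
[6+:7] state=16 & 0x7f = 0x10; word=0x65058400
[0+:6] opcode=7 & 0x3f = 0x7; word=0x65058407
word = 0x65058407 → big-endian bytes:
  [0]=0x65  [1]=0x05  [2]=0x84  [3]=0x07

65 05 84 07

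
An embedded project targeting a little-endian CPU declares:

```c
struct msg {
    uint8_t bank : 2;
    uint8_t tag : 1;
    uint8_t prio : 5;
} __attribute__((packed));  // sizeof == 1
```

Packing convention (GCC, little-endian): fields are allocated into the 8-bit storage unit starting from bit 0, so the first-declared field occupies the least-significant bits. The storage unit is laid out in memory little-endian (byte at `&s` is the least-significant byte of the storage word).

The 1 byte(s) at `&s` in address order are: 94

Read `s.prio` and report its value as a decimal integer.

[0]=0x94 (little-endian) → word 0x94
bank [0+:2] = (word>>0) & 0x3 = 0
tag [2+:1] = (word>>2) & 0x1 = 1
prio [3+:5] = (word>>3) & 0x1f = 18  ←

18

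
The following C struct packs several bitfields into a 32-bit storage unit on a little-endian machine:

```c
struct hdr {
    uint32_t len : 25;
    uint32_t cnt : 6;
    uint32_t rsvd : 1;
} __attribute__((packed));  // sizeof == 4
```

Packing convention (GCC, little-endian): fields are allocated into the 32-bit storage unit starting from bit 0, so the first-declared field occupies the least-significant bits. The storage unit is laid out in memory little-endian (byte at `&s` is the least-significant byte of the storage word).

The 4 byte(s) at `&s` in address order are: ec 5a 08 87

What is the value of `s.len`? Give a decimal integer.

17324780

[0]=0xec [1]=0x5a [2]=0x08 [3]=0x87 (little-endian) → word 0x87085aec
len:25 @ bit 0 → (0x87085aec>>0)&0x1ffffff = 0x1085aec  ←
cnt:6 @ bit 25 → (0x87085aec>>25)&0x3f = 0x3
rsvd:1 @ bit 31 → (0x87085aec>>31)&0x1 = 0x1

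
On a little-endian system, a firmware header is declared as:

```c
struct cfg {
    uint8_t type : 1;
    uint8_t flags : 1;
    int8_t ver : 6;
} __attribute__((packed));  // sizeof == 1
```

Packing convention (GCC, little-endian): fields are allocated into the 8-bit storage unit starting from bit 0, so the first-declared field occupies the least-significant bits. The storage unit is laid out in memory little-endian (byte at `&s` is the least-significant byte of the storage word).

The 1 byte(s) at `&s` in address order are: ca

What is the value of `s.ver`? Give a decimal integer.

-14

[0]=0xca (little-endian) → word 0xca
type [0+:1] = (word>>0) & 0x1 = 0
flags [1+:1] = (word>>1) & 0x1 = 1
ver [2+:6] = (word>>2) & 0x3f = 50  ←
ver signed 6b, MSB=1: 50 - 64 = -14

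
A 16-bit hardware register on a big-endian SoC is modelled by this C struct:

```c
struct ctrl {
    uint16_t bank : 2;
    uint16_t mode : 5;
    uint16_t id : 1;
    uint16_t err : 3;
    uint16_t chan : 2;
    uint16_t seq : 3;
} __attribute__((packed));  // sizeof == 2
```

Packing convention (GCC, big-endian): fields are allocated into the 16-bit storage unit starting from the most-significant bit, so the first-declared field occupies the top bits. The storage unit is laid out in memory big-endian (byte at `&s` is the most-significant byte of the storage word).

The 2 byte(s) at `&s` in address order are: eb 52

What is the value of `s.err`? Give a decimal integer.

[0]=0xeb [1]=0x52 (big-endian) → word 0xeb52
bank [14+:2] = (word>>14) & 0x3 = 3
mode [9+:5] = (word>>9) & 0x1f = 21
id [8+:1] = (word>>8) & 0x1 = 1
err [5+:3] = (word>>5) & 0x7 = 2  ←
chan [3+:2] = (word>>3) & 0x3 = 2
seq [0+:3] = (word>>0) & 0x7 = 2

2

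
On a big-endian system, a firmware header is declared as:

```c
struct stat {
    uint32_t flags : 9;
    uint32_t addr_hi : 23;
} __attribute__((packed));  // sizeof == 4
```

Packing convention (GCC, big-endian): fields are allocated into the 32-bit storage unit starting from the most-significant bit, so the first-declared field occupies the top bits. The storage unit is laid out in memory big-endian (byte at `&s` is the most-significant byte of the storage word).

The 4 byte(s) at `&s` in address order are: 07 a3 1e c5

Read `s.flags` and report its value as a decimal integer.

[0]=0x07 [1]=0xa3 [2]=0x1e [3]=0xc5 (big-endian) → word 0x07a31ec5
flags:9 @ bit 23 → (0x07a31ec5>>23)&0x1ff = 0xf  ←
addr_hi:23 @ bit 0 → (0x07a31ec5>>0)&0x7fffff = 0x231ec5

15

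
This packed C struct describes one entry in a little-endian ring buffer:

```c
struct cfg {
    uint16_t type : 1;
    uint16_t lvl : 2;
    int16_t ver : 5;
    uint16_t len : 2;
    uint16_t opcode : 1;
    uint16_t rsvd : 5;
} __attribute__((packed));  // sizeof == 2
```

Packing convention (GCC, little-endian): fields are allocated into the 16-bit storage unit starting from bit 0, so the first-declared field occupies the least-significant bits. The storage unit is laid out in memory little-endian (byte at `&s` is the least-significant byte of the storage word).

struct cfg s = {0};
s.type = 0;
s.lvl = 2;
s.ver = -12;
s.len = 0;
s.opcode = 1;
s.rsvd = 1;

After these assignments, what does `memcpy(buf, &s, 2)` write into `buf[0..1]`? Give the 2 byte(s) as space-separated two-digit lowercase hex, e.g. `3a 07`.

a4 0c

type (1b) val=0 bits=0x0 at bit 0: 0x0000
lvl (2b) val=2 bits=0x2 at bit 1: 0x0004
ver (5b) val=-12 bits=0x14 at bit 3: 0x00a4
len (2b) val=0 bits=0x0 at bit 8: 0x00a4
opcode (1b) val=1 bits=0x1 at bit 10: 0x04a4
rsvd (5b) val=1 bits=0x1 at bit 11: 0x0ca4
word = 0x0ca4 → little-endian bytes:
  [0]=0xa4  [1]=0x0c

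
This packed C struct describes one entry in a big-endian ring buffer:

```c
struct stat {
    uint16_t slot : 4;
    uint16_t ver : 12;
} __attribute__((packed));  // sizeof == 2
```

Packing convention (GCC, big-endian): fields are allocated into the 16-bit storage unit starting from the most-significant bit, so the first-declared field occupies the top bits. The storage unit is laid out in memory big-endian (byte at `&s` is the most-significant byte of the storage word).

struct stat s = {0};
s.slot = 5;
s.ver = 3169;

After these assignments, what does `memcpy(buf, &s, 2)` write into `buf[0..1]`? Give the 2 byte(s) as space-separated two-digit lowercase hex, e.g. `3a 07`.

slot:4 = 5 → 0x5 << 12 → word 0x5000
ver:12 = 3169 → 0xc61 << 0 → word 0x5c61
word = 0x5c61 → big-endian bytes:
  [0]=0x5c  [1]=0x61

5c 61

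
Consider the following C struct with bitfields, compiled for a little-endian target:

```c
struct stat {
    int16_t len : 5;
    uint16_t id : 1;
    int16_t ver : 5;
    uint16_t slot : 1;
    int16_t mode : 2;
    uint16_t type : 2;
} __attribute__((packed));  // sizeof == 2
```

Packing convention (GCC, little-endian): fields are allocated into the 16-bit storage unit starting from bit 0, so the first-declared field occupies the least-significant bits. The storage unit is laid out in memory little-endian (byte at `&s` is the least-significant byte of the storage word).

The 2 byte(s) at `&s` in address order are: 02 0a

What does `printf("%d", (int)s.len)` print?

2

[0]=0x02 [1]=0x0a (little-endian) → word 0x0a02
len:5 @ bit 0 → (0x0a02>>0)&0x1f = 0x2  ←
id:1 @ bit 5 → (0x0a02>>5)&0x1 = 0x0
ver:5 @ bit 6 → (0x0a02>>6)&0x1f = 0x8
slot:1 @ bit 11 → (0x0a02>>11)&0x1 = 0x1
mode:2 @ bit 12 → (0x0a02>>12)&0x3 = 0x0
type:2 @ bit 14 → (0x0a02>>14)&0x3 = 0x0
len signed 5b, MSB=0: value = 2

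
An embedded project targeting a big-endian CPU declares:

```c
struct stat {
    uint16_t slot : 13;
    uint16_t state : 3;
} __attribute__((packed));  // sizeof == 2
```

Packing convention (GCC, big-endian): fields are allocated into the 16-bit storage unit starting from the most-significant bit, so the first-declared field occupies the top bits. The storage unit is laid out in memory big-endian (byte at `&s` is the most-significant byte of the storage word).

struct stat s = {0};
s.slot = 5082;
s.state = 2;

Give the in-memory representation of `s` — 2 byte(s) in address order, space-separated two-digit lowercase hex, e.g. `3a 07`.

[3+:13] slot=5082 & 0x1fff = 0x13da; word=0x9ed0
[0+:3] state=2 & 0x7 = 0x2; word=0x9ed2
word = 0x9ed2 → big-endian bytes:
  [0]=0x9e  [1]=0xd2

9e d2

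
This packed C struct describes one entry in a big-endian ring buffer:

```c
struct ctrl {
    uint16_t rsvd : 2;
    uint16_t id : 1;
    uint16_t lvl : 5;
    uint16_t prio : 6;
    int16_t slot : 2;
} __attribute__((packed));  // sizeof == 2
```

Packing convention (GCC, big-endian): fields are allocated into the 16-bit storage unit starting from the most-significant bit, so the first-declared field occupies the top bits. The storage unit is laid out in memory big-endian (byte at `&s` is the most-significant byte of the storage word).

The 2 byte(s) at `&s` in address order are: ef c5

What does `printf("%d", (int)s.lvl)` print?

[0]=0xef [1]=0xc5 (big-endian) → word 0xefc5
rsvd:2 @ bit 14 → (0xefc5>>14)&0x3 = 0x3
id:1 @ bit 13 → (0xefc5>>13)&0x1 = 0x1
lvl:5 @ bit 8 → (0xefc5>>8)&0x1f = 0xf  ←
prio:6 @ bit 2 → (0xefc5>>2)&0x3f = 0x31
slot:2 @ bit 0 → (0xefc5>>0)&0x3 = 0x1

15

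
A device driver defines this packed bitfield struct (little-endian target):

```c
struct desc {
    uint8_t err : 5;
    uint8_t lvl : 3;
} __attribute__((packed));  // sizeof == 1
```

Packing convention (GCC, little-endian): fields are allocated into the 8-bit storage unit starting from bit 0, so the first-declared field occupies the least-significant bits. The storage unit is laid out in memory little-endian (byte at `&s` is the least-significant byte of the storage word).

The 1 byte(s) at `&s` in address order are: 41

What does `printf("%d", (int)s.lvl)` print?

[0]=0x41 (little-endian) → word 0x41
err:5 @ bit 0 → (0x41>>0)&0x1f = 0x1
lvl:3 @ bit 5 → (0x41>>5)&0x7 = 0x2  ←

2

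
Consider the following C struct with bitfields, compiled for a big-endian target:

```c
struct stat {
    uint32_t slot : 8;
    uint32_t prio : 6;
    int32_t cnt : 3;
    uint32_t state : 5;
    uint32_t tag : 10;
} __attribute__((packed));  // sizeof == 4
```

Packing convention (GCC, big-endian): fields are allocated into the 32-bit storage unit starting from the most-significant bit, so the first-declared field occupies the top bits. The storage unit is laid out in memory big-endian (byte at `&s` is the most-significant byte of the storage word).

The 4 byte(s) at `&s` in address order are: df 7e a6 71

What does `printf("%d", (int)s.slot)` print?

[0]=0xdf [1]=0x7e [2]=0xa6 [3]=0x71 (big-endian) → word 0xdf7ea671
slot:8 @ bit 24 → (0xdf7ea671>>24)&0xff = 0xdf  ←
prio:6 @ bit 18 → (0xdf7ea671>>18)&0x3f = 0x1f
cnt:3 @ bit 15 → (0xdf7ea671>>15)&0x7 = 0x5
state:5 @ bit 10 → (0xdf7ea671>>10)&0x1f = 0x9
tag:10 @ bit 0 → (0xdf7ea671>>0)&0x3ff = 0x271

223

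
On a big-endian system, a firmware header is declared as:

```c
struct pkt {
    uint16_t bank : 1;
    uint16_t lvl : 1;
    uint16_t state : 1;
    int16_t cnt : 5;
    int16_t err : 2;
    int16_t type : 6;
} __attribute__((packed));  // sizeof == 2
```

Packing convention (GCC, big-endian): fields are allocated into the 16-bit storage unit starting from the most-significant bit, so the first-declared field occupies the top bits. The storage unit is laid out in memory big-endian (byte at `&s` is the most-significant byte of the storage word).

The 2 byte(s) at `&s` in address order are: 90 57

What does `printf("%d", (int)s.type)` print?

23

[0]=0x90 [1]=0x57 (big-endian) → word 0x9057
bank [15+:1] = (word>>15) & 0x1 = 1
lvl [14+:1] = (word>>14) & 0x1 = 0
state [13+:1] = (word>>13) & 0x1 = 0
cnt [8+:5] = (word>>8) & 0x1f = 16
err [6+:2] = (word>>6) & 0x3 = 1
type [0+:6] = (word>>0) & 0x3f = 23  ←
type signed 6b, MSB=0: value = 23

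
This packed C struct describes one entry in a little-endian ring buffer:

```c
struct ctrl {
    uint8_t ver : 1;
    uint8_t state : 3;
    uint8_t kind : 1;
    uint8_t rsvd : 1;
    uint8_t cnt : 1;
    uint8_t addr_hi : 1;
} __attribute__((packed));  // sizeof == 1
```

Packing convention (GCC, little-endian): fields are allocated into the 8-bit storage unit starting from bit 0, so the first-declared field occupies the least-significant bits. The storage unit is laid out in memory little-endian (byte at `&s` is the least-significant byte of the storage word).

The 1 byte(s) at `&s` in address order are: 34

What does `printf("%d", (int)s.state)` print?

2

[0]=0x34 (little-endian) → word 0x34
ver [0+:1] = (word>>0) & 0x1 = 0
state [1+:3] = (word>>1) & 0x7 = 2  ←
kind [4+:1] = (word>>4) & 0x1 = 1
rsvd [5+:1] = (word>>5) & 0x1 = 1
cnt [6+:1] = (word>>6) & 0x1 = 0
addr_hi [7+:1] = (word>>7) & 0x1 = 0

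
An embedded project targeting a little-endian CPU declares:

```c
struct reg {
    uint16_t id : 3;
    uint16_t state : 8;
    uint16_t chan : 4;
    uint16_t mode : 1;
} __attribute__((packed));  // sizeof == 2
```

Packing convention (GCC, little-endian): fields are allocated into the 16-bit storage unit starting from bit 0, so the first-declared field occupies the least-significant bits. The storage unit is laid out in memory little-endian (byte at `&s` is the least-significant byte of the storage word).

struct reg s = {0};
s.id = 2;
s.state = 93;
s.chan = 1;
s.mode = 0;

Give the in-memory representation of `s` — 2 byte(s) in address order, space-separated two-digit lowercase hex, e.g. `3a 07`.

[0+:3] id=2 & 0x7 = 0x2; word=0x0002
[3+:8] state=93 & 0xff = 0x5d; word=0x02ea
[11+:4] chan=1 & 0xf = 0x1; word=0x0aea
[15+:1] mode=0 & 0x1 = 0x0; word=0x0aea
word = 0x0aea → little-endian bytes:
  [0]=0xea  [1]=0x0a

ea 0a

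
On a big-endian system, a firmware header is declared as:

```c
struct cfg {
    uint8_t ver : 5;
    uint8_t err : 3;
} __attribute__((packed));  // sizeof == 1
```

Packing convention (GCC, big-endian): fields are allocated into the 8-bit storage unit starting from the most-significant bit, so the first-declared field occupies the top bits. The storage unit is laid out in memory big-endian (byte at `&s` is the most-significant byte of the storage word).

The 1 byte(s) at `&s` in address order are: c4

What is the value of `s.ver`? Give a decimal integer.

[0]=0xc4 (big-endian) → word 0xc4
ver [3+:5] = (word>>3) & 0x1f = 24  ←
err [0+:3] = (word>>0) & 0x7 = 4

24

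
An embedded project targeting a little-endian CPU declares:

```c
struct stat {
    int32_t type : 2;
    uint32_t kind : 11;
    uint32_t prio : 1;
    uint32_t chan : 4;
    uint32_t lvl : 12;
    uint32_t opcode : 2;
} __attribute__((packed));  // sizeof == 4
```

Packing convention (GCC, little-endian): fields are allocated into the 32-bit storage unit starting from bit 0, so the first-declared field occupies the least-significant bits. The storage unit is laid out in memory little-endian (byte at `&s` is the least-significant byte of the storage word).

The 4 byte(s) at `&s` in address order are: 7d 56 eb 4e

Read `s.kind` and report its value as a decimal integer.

[0]=0x7d [1]=0x56 [2]=0xeb [3]=0x4e (little-endian) → word 0x4eeb567d
type:2 @ bit 0 → (0x4eeb567d>>0)&0x3 = 0x1
kind:11 @ bit 2 → (0x4eeb567d>>2)&0x7ff = 0x59f  ←
prio:1 @ bit 13 → (0x4eeb567d>>13)&0x1 = 0x0
chan:4 @ bit 14 → (0x4eeb567d>>14)&0xf = 0xd
lvl:12 @ bit 18 → (0x4eeb567d>>18)&0xfff = 0x3ba
opcode:2 @ bit 30 → (0x4eeb567d>>30)&0x3 = 0x1

1439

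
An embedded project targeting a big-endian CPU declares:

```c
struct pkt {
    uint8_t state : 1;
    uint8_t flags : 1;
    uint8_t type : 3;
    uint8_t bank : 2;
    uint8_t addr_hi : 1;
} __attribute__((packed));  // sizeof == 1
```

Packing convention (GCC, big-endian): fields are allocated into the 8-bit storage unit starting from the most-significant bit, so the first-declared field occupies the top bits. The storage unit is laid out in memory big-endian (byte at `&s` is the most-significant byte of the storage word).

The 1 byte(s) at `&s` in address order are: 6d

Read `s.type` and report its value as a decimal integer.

5

[0]=0x6d (big-endian) → word 0x6d
state [7+:1] = (word>>7) & 0x1 = 0
flags [6+:1] = (word>>6) & 0x1 = 1
type [3+:3] = (word>>3) & 0x7 = 5  ←
bank [1+:2] = (word>>1) & 0x3 = 2
addr_hi [0+:1] = (word>>0) & 0x1 = 1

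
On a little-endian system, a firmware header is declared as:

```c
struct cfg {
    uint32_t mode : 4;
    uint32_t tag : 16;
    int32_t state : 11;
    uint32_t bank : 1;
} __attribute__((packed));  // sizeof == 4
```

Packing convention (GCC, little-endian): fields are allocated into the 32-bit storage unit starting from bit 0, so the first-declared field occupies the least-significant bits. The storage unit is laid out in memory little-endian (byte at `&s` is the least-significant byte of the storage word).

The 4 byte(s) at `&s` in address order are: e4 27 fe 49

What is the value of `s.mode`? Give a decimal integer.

[0]=0xe4 [1]=0x27 [2]=0xfe [3]=0x49 (little-endian) → word 0x49fe27e4
mode:4 @ bit 0 → (0x49fe27e4>>0)&0xf = 0x4  ←
tag:16 @ bit 4 → (0x49fe27e4>>4)&0xffff = 0xe27e
state:11 @ bit 20 → (0x49fe27e4>>20)&0x7ff = 0x49f
bank:1 @ bit 31 → (0x49fe27e4>>31)&0x1 = 0x0

4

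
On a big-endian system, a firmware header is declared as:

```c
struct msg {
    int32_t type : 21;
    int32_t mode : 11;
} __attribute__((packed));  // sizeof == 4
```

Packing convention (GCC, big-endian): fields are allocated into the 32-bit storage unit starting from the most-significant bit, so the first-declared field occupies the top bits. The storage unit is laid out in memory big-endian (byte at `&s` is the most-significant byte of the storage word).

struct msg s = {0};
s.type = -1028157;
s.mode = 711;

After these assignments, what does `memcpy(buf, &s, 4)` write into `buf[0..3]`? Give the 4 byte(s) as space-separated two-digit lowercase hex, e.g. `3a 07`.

82 7e 1a c7

[11+:21] type=-1028157 & 0x1fffff = 0x104fc3; word=0x827e1800
[0+:11] mode=711 & 0x7ff = 0x2c7; word=0x827e1ac7
word = 0x827e1ac7 → big-endian bytes:
  [0]=0x82  [1]=0x7e  [2]=0x1a  [3]=0xc7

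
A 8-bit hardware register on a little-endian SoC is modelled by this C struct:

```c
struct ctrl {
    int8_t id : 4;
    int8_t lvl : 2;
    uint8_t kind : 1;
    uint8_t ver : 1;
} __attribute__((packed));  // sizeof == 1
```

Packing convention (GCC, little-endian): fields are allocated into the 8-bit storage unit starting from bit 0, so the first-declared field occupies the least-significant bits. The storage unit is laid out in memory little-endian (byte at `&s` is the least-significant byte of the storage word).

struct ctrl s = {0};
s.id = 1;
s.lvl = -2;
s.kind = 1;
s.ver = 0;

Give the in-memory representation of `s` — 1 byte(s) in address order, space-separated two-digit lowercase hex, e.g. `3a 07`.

id:4 = 1 → 0x1 << 0 → word 0x01
lvl:2 = -2 → 0x2 << 4 → word 0x21
kind:1 = 1 → 0x1 << 6 → word 0x61
ver:1 = 0 → 0x0 << 7 → word 0x61
word = 0x61 → little-endian bytes:
  [0]=0x61

61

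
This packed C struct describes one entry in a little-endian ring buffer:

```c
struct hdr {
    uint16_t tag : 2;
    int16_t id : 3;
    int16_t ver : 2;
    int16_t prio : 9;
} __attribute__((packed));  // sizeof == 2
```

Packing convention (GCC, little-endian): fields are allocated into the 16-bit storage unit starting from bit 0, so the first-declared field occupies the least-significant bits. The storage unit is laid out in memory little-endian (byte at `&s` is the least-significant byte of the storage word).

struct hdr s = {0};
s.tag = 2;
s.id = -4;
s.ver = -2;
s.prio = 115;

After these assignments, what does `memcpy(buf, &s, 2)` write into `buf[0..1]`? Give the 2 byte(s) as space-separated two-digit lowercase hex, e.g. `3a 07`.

d2 39

tag:2 = 2 → 0x2 << 0 → word 0x0002
id:3 = -4 → 0x4 << 2 → word 0x0012
ver:2 = -2 → 0x2 << 5 → word 0x0052
prio:9 = 115 → 0x73 << 7 → word 0x39d2
word = 0x39d2 → little-endian bytes:
  [0]=0xd2  [1]=0x39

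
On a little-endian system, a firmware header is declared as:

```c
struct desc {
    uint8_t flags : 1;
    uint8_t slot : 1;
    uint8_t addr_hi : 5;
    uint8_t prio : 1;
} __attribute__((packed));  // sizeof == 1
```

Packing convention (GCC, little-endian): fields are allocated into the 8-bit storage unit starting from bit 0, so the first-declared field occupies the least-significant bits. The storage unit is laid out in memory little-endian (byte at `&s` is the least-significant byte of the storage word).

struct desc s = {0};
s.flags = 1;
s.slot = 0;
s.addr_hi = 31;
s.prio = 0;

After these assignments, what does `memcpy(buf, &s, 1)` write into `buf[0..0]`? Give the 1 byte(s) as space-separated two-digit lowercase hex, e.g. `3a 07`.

7d

flags (1b) val=1 bits=0x1 at bit 0: 0x01
slot (1b) val=0 bits=0x0 at bit 1: 0x01
addr_hi (5b) val=31 bits=0x1f at bit 2: 0x7d
prio (1b) val=0 bits=0x0 at bit 7: 0x7d
word = 0x7d → little-endian bytes:
  [0]=0x7d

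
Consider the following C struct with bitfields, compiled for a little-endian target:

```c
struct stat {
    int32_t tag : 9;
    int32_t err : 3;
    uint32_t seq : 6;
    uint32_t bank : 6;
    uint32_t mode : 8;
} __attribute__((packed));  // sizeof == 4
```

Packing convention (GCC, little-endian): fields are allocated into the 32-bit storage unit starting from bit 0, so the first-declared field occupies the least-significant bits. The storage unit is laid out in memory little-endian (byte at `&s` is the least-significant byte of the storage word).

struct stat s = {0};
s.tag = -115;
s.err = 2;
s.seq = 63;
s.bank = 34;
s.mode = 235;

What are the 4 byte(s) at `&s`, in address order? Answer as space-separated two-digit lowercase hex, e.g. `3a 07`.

tag (9b) val=-115 bits=0x18d at bit 0: 0x0000018d
err (3b) val=2 bits=0x2 at bit 9: 0x0000058d
seq (6b) val=63 bits=0x3f at bit 12: 0x0003f58d
bank (6b) val=34 bits=0x22 at bit 18: 0x008bf58d
mode (8b) val=235 bits=0xeb at bit 24: 0xeb8bf58d
word = 0xeb8bf58d → little-endian bytes:
  [0]=0x8d  [1]=0xf5  [2]=0x8b  [3]=0xeb

8d f5 8b eb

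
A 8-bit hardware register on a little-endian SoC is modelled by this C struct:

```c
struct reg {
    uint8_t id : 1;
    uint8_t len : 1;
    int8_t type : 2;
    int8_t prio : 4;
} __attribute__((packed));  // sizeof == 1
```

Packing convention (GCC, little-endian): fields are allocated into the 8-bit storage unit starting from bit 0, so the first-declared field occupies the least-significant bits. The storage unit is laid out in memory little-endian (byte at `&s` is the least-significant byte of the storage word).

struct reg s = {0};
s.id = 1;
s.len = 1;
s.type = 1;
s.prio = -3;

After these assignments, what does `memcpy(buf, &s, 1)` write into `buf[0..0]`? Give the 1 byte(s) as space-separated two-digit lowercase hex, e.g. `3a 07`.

d7

id:1 = 1 → 0x1 << 0 → word 0x01
len:1 = 1 → 0x1 << 1 → word 0x03
type:2 = 1 → 0x1 << 2 → word 0x07
prio:4 = -3 → 0xd << 4 → word 0xd7
word = 0xd7 → little-endian bytes:
  [0]=0xd7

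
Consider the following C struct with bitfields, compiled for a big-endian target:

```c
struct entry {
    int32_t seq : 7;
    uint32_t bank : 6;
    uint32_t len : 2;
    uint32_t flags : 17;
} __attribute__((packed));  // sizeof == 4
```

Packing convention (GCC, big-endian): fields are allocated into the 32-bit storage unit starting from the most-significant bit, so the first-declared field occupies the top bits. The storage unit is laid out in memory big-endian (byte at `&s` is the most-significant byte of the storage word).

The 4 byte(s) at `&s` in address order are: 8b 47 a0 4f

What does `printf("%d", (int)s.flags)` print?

[0]=0x8b [1]=0x47 [2]=0xa0 [3]=0x4f (big-endian) → word 0x8b47a04f
seq [25+:7] = (word>>25) & 0x7f = 69
bank [19+:6] = (word>>19) & 0x3f = 40
len [17+:2] = (word>>17) & 0x3 = 3
flags [0+:17] = (word>>0) & 0x1ffff = 106575  ←

106575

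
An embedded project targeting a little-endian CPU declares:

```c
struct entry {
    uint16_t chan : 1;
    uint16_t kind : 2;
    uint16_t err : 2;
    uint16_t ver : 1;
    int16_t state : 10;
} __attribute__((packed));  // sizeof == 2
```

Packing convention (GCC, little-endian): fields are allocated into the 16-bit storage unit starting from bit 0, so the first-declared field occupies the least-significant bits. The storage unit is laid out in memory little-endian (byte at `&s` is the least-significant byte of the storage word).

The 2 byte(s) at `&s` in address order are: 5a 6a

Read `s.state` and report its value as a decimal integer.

[0]=0x5a [1]=0x6a (little-endian) → word 0x6a5a
chan:1 @ bit 0 → (0x6a5a>>0)&0x1 = 0x0
kind:2 @ bit 1 → (0x6a5a>>1)&0x3 = 0x1
err:2 @ bit 3 → (0x6a5a>>3)&0x3 = 0x3
ver:1 @ bit 5 → (0x6a5a>>5)&0x1 = 0x0
state:10 @ bit 6 → (0x6a5a>>6)&0x3ff = 0x1a9  ←
state signed 10b, MSB=0: value = 425

425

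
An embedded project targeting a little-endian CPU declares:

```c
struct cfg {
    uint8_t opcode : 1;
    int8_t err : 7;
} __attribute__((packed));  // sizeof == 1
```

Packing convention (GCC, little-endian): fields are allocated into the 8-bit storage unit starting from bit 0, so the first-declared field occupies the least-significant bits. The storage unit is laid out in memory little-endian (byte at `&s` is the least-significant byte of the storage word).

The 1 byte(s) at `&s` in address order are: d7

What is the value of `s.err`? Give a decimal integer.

[0]=0xd7 (little-endian) → word 0xd7
opcode [0+:1] = (word>>0) & 0x1 = 1
err [1+:7] = (word>>1) & 0x7f = 107  ←
err signed 7b, MSB=1: 107 - 128 = -21

-21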